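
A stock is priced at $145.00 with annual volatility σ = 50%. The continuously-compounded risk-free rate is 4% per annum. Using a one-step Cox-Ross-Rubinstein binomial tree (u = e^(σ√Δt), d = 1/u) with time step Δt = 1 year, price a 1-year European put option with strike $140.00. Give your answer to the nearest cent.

CRR parameters: u = e^(σ√Δt) = e^(0.5·√1) = 1.6487, d = 1/u = 0.6065
Per-period rate: rΔt = 0.04·1 = 0.04, so R = e^0.04 = 1.0408
Risk-neutral probability p = (e^0.04 − 0.6065)/(1.6487 − 0.6065) = 0.4343/1.0422 = 0.4167
Terminal stock prices: S_u = 239.1, S_d = 87.95
Terminal payoffs (K − S): max(-99.06, 0) = 0, max(52.05, 0) = 52.05
Node 0 (S = 145): V_0 = e^(−0.04)·[0.4167·0.0000 + 0.5833·52.0531] = 29.1720

$29.17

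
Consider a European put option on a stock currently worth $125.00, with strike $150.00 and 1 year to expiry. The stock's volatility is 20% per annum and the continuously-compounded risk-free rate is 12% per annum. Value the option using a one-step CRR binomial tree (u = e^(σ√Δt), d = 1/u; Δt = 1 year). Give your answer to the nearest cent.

CRR parameters: u = e^(σ√Δt) = e^(0.2·√1) = 1.2214, d = 1/u = 0.8187
Per-period rate: rΔt = 0.12·1 = 0.12, so R = e^0.12 = 1.1275
Risk-neutral probability p = (e^0.12 − 0.8187)/(1.2214 − 0.8187) = 0.3088/0.4027 = 0.7668
Terminal stock prices: S_u = 152.7, S_d = 102.3
Terminal payoffs (K − S): max(-2.675, 0) = 0, max(47.66, 0) = 47.66
Node 0 (S = 125): V_0 = e^(−0.12)·[0.7668·0.0000 + 0.2332·47.6587] = 9.8575

$9.86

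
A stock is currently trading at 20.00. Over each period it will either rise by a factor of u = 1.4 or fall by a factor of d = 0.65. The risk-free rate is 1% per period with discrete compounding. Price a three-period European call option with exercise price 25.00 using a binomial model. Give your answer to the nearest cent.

3.37

Risk-neutral probability p = (1 + 0.01 − 0.65)/(1.4 − 0.65) = 0.3600/0.7500 = 0.4800
Terminal stock prices: S_uuu = 54.88, S_uud = 25.48, S_udd = 11.83, S_ddd = 5.492
Terminal payoffs (S − K): max(29.88, 0) = 29.88, max(0.48, 0) = 0.48, max(-13.17, 0) = 0, max(-19.51, 0) = 0
Node uu (S = 39.2): V_uu = 1/1.01·[0.4800·29.8800 + 0.5200·0.4800] = 14.4475
Node ud (S = 18.2): V_ud = 1/1.01·[0.4800·0.4800 + 0.5200·0.0000] = 0.2281
Node dd (S = 8.45): V_dd = 1/1.01·[0.4800·0.0000 + 0.5200·0.0000] = 0.0000
Node u (S = 28): V_u = 1/1.01·[0.4800·14.4475 + 0.5200·0.2281] = 6.9836
Node d (S = 13): V_d = 1/1.01·[0.4800·0.2281 + 0.5200·0.0000] = 0.1084
Node 0 (S = 20): V_0 = 1/1.01·[0.4800·6.9836 + 0.5200·0.1084] = 3.3748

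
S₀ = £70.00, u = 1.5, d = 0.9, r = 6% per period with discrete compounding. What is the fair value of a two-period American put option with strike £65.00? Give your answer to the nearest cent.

£3.97

Risk-neutral probability p = (1 + 0.06 − 0.9)/(1.5 − 0.9) = 0.1600/0.6000 = 0.2667
Terminal stock prices: S_uu = 157.5, S_ud = 94.5, S_dd = 56.7
Terminal payoffs (K − S): max(-92.5, 0) = 0, max(-29.5, 0) = 0, max(8.3, 0) = 8.3
Node u (S = 105): continuation = 1/1.06·[0.2667·0.0000 + 0.7333·0.0000] = 0.0000; exercise value = 0.0000 ≤ continuation, so V_u = 0.0000
Node d (S = 63): continuation = 1/1.06·[0.2667·0.0000 + 0.7333·8.3000] = 5.7421; exercise value = 2.0000 ≤ continuation, so V_d = 5.7421
Node 0 (S = 70): continuation = 1/1.06·[0.2667·0.0000 + 0.7333·5.7421] = 3.9725; exercise value = 0.0000 ≤ continuation, so V_0 = 3.9725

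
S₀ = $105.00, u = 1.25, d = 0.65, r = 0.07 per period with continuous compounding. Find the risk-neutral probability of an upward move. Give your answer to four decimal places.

p = 0.7042

Risk-neutral probability p = (e^0.07 − 0.65)/(1.25 − 0.65) = 0.4225/0.6000 = 0.7042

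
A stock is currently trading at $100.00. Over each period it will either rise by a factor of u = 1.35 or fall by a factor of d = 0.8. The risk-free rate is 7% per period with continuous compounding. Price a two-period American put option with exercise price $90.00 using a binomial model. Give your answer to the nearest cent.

Risk-neutral probability p = (e^0.07 − 0.8)/(1.35 − 0.8) = 0.2725/0.5500 = 0.4955
Terminal stock prices: S_uu = 182.3, S_ud = 108, S_dd = 64
Terminal payoffs (K − S): max(-92.25, 0) = 0, max(-18, 0) = 0, max(26, 0) = 26
Node u (S = 135): continuation = e^(−0.07)·[0.4955·0.0000 + 0.5045·0.0000] = 0.0000; exercise value = 0.0000 ≤ continuation, so V_u = 0.0000
Node d (S = 80): continuation = e^(−0.07)·[0.4955·0.0000 + 0.5045·26.0000] = 12.2310; exercise value = 10.0000 ≤ continuation, so V_d = 12.2310
Node 0 (S = 100): continuation = e^(−0.07)·[0.4955·0.0000 + 0.5045·12.2310] = 5.7537; exercise value = 0.0000 ≤ continuation, so V_0 = 5.7537

$5.75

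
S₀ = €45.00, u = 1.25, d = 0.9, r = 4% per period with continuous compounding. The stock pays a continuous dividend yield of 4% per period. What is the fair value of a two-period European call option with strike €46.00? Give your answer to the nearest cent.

€3.57

Per-period risk-free factor R = e^0.04 = 1.0408; dividend-adjusted growth = e^(0.04−0.04) = 1.0000.
Risk-neutral probability p = (1.0000 − 0.9)/(1.25 − 0.9) = 0.1000/0.3500 = 0.2857
Terminal stock prices: S_uu = 70.31, S_ud = 50.62, S_dd = 36.45
Terminal payoffs (S − K): max(24.31, 0) = 24.31, max(4.625, 0) = 4.625, max(-9.55, 0) = 0
Node u (S = 56.25): V_u = e^(−0.04)·[0.2857·24.3125 + 0.7143·4.6250] = 9.8481
Node d (S = 40.5): V_d = e^(−0.04)·[0.2857·4.6250 + 0.7143·0.0000] = 1.2696
Node 0 (S = 45): V_0 = e^(−0.04)·[0.2857·9.8481 + 0.7143·1.2696] = 3.5747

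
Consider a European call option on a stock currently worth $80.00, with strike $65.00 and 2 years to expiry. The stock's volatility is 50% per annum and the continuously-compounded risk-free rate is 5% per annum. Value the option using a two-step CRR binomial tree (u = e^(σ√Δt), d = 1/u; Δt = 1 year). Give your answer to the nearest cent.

CRR parameters: u = e^(σ√Δt) = e^(0.5·√1) = 1.6487, d = 1/u = 0.6065
Per-period rate: rΔt = 0.05·1 = 0.05, so R = e^0.05 = 1.0513
Risk-neutral probability p = (e^0.05 − 0.6065)/(1.6487 − 0.6065) = 0.4447/1.0422 = 0.4267
Terminal stock prices: S_uu = 217.5, S_ud = 80, S_dd = 29.43
Terminal payoffs (S − K): max(152.5, 0) = 152.5, max(15, 0) = 15, max(-35.57, 0) = 0
Node u (S = 131.9): V_u = e^(−0.05)·[0.4267·152.4625 + 0.5733·15.0000] = 70.0678
Node d (S = 48.52): V_d = e^(−0.05)·[0.4267·15.0000 + 0.5733·0.0000] = 6.0889
Node 0 (S = 80): V_0 = e^(−0.05)·[0.4267·70.0678 + 0.5733·6.0889] = 31.7625

$31.76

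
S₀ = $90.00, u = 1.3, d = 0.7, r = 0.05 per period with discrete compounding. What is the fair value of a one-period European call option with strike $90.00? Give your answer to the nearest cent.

$15.00

Risk-neutral probability p = (1 + 0.05 − 0.7)/(1.3 − 0.7) = 0.3500/0.6000 = 0.5833
Terminal stock prices: S_u = 117, S_d = 63
Terminal payoffs (S − K): max(27, 0) = 27, max(-27, 0) = 0
Node 0 (S = 90): V_0 = 1/1.05·[0.5833·27.0000 + 0.4167·0.0000] = 15.0000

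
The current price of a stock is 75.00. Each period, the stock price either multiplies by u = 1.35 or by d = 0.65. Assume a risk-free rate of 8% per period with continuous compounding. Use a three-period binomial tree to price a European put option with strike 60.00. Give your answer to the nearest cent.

Risk-neutral probability p = (e^0.08 − 0.65)/(1.35 − 0.65) = 0.4333/0.7000 = 0.6190
Terminal stock prices: S_uuu = 184.5, S_uud = 88.85, S_udd = 42.78, S_ddd = 20.6
Terminal payoffs (K − S): max(-124.5, 0) = 0, max(-28.85, 0) = 0, max(17.22, 0) = 17.22, max(39.4, 0) = 39.4
Node uu (S = 136.7): V_uu = e^(−0.08)·[0.6190·0.0000 + 0.3810·0.0000] = 0.0000
Node ud (S = 65.81): V_ud = e^(−0.08)·[0.6190·0.0000 + 0.3810·17.2219] = 6.0574
Node dd (S = 31.69): V_dd = e^(−0.08)·[0.6190·17.2219 + 0.3810·39.4031] = 23.6995
Node u (S = 101.2): V_u = e^(−0.08)·[0.6190·0.0000 + 0.3810·6.0574] = 2.1305
Node d (S = 48.75): V_d = e^(−0.08)·[0.6190·6.0574 + 0.3810·23.6995] = 11.7968
Node 0 (S = 75): V_0 = e^(−0.08)·[0.6190·2.1305 + 0.3810·11.7968] = 5.3666

5.37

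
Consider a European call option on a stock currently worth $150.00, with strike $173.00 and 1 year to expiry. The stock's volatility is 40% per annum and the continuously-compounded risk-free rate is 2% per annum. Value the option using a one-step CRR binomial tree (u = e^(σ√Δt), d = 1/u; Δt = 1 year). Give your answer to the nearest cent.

CRR parameters: u = e^(σ√Δt) = e^(0.4·√1) = 1.4918, d = 1/u = 0.6703
Per-period rate: rΔt = 0.02·1 = 0.02, so R = e^0.02 = 1.0202
Risk-neutral probability p = (e^0.02 − 0.6703)/(1.4918 − 0.6703) = 0.3499/0.8215 = 0.4259
Terminal stock prices: S_u = 223.8, S_d = 100.5
Terminal payoffs (S − K): max(50.77, 0) = 50.77, max(-72.45, 0) = 0
Node 0 (S = 150): V_0 = e^(−0.02)·[0.4259·50.7737 + 0.5741·0.0000] = 21.1965

$21.20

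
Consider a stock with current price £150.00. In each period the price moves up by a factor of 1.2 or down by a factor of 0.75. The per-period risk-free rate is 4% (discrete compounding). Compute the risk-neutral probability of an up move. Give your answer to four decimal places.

p = 0.6444

Risk-neutral probability p = (1 + 0.04 − 0.75)/(1.2 − 0.75) = 0.2900/0.4500 = 0.6444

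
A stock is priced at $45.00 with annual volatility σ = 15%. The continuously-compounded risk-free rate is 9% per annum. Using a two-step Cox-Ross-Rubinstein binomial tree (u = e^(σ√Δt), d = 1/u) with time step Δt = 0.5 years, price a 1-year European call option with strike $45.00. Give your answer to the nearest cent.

CRR parameters: u = e^(σ√Δt) = e^(0.15·√0.5) = 1.1119, d = 1/u = 0.8994
Per-period rate: rΔt = 0.09·0.5 = 0.045, so R = e^0.045 = 1.0460
Risk-neutral probability p = (e^0.045 − 0.8994)/(1.1119 − 0.8994) = 0.1467/0.2125 = 0.6901
Terminal stock prices: S_uu = 55.63, S_ud = 45, S_dd = 36.4
Terminal payoffs (S − K): max(10.63, 0) = 10.63, max(0, 0) = 0, max(-8.601, 0) = 0
Node u (S = 50.04): V_u = e^(−0.045)·[0.6901·10.6340 + 0.3099·0.0000] = 7.0154
Node d (S = 40.47): V_d = e^(−0.045)·[0.6901·0.0000 + 0.3099·0.0000] = 0.0000
Node 0 (S = 45): V_0 = e^(−0.045)·[0.6901·7.0154 + 0.3099·0.0000] = 4.6282

$4.63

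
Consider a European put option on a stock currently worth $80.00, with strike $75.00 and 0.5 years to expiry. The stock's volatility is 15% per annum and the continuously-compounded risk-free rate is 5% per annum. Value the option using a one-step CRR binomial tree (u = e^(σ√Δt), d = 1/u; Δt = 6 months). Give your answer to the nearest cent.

CRR parameters: u = e^(σ√Δt) = e^(0.15·√0.5) = 1.1119, d = 1/u = 0.8994
Per-period rate: rΔt = 0.05·0.5 = 0.025, so R = e^0.025 = 1.0253
Risk-neutral probability p = (e^0.025 − 0.8994)/(1.1119 − 0.8994) = 0.1259/0.2125 = 0.5926
Terminal stock prices: S_u = 88.95, S_d = 71.95
Terminal payoffs (K − S): max(-13.95, 0) = 0, max(3.051, 0) = 3.051
Node 0 (S = 80): V_0 = e^(−0.025)·[0.5926·0.0000 + 0.4074·3.0508] = 1.2121

$1.21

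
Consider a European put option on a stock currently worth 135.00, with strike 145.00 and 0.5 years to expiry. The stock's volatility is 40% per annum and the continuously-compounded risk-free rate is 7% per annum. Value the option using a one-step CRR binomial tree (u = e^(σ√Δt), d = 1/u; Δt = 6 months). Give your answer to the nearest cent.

21.22

CRR parameters: u = e^(σ√Δt) = e^(0.4·√0.5) = 1.3269, d = 1/u = 0.7536
Per-period rate: rΔt = 0.07·0.5 = 0.035, so R = e^0.035 = 1.0356
Risk-neutral probability p = (e^0.035 − 0.7536)/(1.3269 − 0.7536) = 0.2820/0.5733 = 0.4919
Terminal stock prices: S_u = 179.1, S_d = 101.7
Terminal payoffs (K − S): max(-34.13, 0) = 0, max(43.26, 0) = 43.26
Node 0 (S = 135): V_0 = e^(−0.035)·[0.4919·0.0000 + 0.5081·43.2588] = 21.2241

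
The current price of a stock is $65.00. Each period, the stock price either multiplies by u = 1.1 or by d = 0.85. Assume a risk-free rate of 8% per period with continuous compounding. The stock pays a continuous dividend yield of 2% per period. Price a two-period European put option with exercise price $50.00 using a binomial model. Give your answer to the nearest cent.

$0.06

Per-period risk-free factor R = e^0.08 = 1.0833; dividend-adjusted growth = e^(0.08−0.02) = 1.0618.
Risk-neutral probability p = (1.0618 − 0.85)/(1.1 − 0.85) = 0.2118/0.2500 = 0.8473
Terminal stock prices: S_uu = 78.65, S_ud = 60.77, S_dd = 46.96
Terminal payoffs (K − S): max(-28.65, 0) = 0, max(-10.77, 0) = 0, max(3.038, 0) = 3.038
Node u (S = 71.5): V_u = e^(−0.08)·[0.8473·0.0000 + 0.1527·0.0000] = 0.0000
Node d (S = 55.25): V_d = e^(−0.08)·[0.8473·0.0000 + 0.1527·3.0375] = 0.4280
Node 0 (S = 65): V_0 = e^(−0.08)·[0.8473·0.0000 + 0.1527·0.4280] = 0.0603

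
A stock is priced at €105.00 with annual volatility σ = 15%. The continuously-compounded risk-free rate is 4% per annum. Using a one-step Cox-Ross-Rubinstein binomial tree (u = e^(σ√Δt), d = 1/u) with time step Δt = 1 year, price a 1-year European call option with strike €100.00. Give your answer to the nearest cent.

CRR parameters: u = e^(σ√Δt) = e^(0.15·√1) = 1.1618, d = 1/u = 0.8607
Per-period rate: rΔt = 0.04·1 = 0.04, so R = e^0.04 = 1.0408
Risk-neutral probability p = (e^0.04 − 0.8607)/(1.1618 − 0.8607) = 0.1801/0.3011 = 0.5981
Terminal stock prices: S_u = 122, S_d = 90.37
Terminal payoffs (S − K): max(21.99, 0) = 21.99, max(-9.626, 0) = 0
Node 0 (S = 105): V_0 = e^(−0.04)·[0.5981·21.9926 + 0.4019·0.0000] = 12.6379

€12.64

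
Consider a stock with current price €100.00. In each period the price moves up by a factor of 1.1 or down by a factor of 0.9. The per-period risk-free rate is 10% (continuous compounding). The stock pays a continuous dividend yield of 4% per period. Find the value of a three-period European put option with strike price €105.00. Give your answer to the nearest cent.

€1.21

Per-period risk-free factor R = e^0.1 = 1.1052; dividend-adjusted growth = e^(0.1−0.04) = 1.0618.
Risk-neutral probability p = (1.0618 − 0.9)/(1.1 − 0.9) = 0.1618/0.2000 = 0.8092
Terminal stock prices: S_uuu = 133.1, S_uud = 108.9, S_udd = 89.1, S_ddd = 72.9
Terminal payoffs (K − S): max(-28.1, 0) = 0, max(-3.9, 0) = 0, max(15.9, 0) = 15.9, max(32.1, 0) = 32.1
Node uu (S = 121): V_uu = e^(−0.1)·[0.8092·0.0000 + 0.1908·0.0000] = 0.0000
Node ud (S = 99): V_ud = e^(−0.1)·[0.8092·0.0000 + 0.1908·15.9000] = 2.7453
Node dd (S = 81): V_dd = e^(−0.1)·[0.8092·15.9000 + 0.1908·32.1000] = 17.1840
Node u (S = 110): V_u = e^(−0.1)·[0.8092·0.0000 + 0.1908·2.7453] = 0.4740
Node d (S = 90): V_d = e^(−0.1)·[0.8092·2.7453 + 0.1908·17.1840] = 4.9770
Node 0 (S = 100): V_0 = e^(−0.1)·[0.8092·0.4740 + 0.1908·4.9770] = 1.2064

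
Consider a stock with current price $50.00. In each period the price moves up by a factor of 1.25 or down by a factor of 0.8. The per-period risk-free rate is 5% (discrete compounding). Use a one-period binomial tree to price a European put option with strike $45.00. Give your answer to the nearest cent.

Risk-neutral probability p = (1 + 0.05 − 0.8)/(1.25 − 0.8) = 0.2500/0.4500 = 0.5556
Terminal stock prices: S_u = 62.5, S_d = 40
Terminal payoffs (K − S): max(-17.5, 0) = 0, max(5, 0) = 5
Node 0 (S = 50): V_0 = 1/1.05·[0.5556·0.0000 + 0.4444·5.0000] = 2.1164

$2.12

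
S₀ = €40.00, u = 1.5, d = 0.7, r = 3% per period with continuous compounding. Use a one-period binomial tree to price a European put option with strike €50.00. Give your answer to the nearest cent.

Risk-neutral probability p = (e^0.03 − 0.7)/(1.5 − 0.7) = 0.3305/0.8000 = 0.4131
Terminal stock prices: S_u = 60, S_d = 28
Terminal payoffs (K − S): max(-10, 0) = 0, max(22, 0) = 22
Node 0 (S = 40): V_0 = e^(−0.03)·[0.4131·0.0000 + 0.5869·22.0000] = 12.5309

€12.53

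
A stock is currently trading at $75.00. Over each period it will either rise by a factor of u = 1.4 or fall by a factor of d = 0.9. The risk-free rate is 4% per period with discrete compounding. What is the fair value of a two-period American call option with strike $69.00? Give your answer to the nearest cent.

Risk-neutral probability p = (1 + 0.04 − 0.9)/(1.4 − 0.9) = 0.1400/0.5000 = 0.2800
Terminal stock prices: S_uu = 147, S_ud = 94.5, S_dd = 60.75
Terminal payoffs (S − K): max(78, 0) = 78, max(25.5, 0) = 25.5, max(-8.25, 0) = 0
Node u (S = 105): continuation = 1/1.04·[0.2800·78.0000 + 0.7200·25.5000] = 38.6538; exercise value = 36.0000 ≤ continuation, so V_u = 38.6538
Node d (S = 67.5): continuation = 1/1.04·[0.2800·25.5000 + 0.7200·0.0000] = 6.8654; exercise value = 0.0000 ≤ continuation, so V_d = 6.8654
Node 0 (S = 75): continuation = 1/1.04·[0.2800·38.6538 + 0.7200·6.8654] = 15.1598; exercise value = 6.0000 ≤ continuation, so V_0 = 15.1598

$15.16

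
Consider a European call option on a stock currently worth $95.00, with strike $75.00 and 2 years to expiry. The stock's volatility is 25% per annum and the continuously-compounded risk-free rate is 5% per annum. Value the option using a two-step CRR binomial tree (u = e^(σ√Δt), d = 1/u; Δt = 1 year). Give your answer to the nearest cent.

CRR parameters: u = e^(σ√Δt) = e^(0.25·√1) = 1.2840, d = 1/u = 0.7788
Per-period rate: rΔt = 0.05·1 = 0.05, so R = e^0.05 = 1.0513
Risk-neutral probability p = (e^0.05 − 0.7788)/(1.2840 − 0.7788) = 0.2725/0.5052 = 0.5393
Terminal stock prices: S_uu = 156.6, S_ud = 95, S_dd = 57.62
Terminal payoffs (S − K): max(81.63, 0) = 81.63, max(20, 0) = 20, max(-17.38, 0) = 0
Node u (S = 122): V_u = e^(−0.05)·[0.5393·81.6285 + 0.4607·20.0000] = 50.6402
Node d (S = 73.99): V_d = e^(−0.05)·[0.5393·20.0000 + 0.4607·0.0000] = 10.2601
Node 0 (S = 95): V_0 = e^(−0.05)·[0.5393·50.6402 + 0.4607·10.2601] = 30.4748

$30.47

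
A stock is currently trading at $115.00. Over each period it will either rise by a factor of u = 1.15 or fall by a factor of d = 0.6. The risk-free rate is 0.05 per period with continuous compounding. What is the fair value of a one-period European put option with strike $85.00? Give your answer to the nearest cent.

Risk-neutral probability p = (e^0.05 − 0.6)/(1.15 − 0.6) = 0.4513/0.5500 = 0.8205
Terminal stock prices: S_u = 132.2, S_d = 69
Terminal payoffs (K − S): max(-47.25, 0) = 0, max(16, 0) = 16
Node 0 (S = 115): V_0 = e^(−0.05)·[0.8205·0.0000 + 0.1795·16.0000] = 2.7320

$2.73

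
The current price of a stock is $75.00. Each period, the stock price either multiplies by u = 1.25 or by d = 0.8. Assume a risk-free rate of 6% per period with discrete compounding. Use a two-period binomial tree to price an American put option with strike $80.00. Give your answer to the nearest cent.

$9.05

Risk-neutral probability p = (1 + 0.06 − 0.8)/(1.25 − 0.8) = 0.2600/0.4500 = 0.5778
Terminal stock prices: S_uu = 117.2, S_ud = 75, S_dd = 48
Terminal payoffs (K − S): max(-37.19, 0) = 0, max(5, 0) = 5, max(32, 0) = 32
Node u (S = 93.75): continuation = 1/1.06·[0.5778·0.0000 + 0.4222·5.0000] = 1.9916; exercise value = 0.0000 ≤ continuation, so V_u = 1.9916
Node d (S = 60): continuation = 1/1.06·[0.5778·5.0000 + 0.4222·32.0000] = 15.4717; exercise value = 20.0000 > continuation, so V_d = 20.0000 (exercise)
Node 0 (S = 75): continuation = 1/1.06·[0.5778·1.9916 + 0.4222·20.0000] = 9.0520; exercise value = 5.0000 ≤ continuation, so V_0 = 9.0520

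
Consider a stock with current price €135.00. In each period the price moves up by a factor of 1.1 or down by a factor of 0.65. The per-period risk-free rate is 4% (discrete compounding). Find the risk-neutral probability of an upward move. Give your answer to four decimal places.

p = 0.8667

Risk-neutral probability p = (1 + 0.04 − 0.65)/(1.1 − 0.65) = 0.3900/0.4500 = 0.8667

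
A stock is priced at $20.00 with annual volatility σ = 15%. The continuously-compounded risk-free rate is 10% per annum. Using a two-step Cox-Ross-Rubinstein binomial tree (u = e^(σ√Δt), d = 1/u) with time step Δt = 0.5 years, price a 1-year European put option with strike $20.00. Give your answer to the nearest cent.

$0.28

CRR parameters: u = e^(σ√Δt) = e^(0.15·√0.5) = 1.1119, d = 1/u = 0.8994
Per-period rate: rΔt = 0.1·0.5 = 0.05, so R = e^0.05 = 1.0513
Risk-neutral probability p = (e^0.05 − 0.8994)/(1.1119 − 0.8994) = 0.1519/0.2125 = 0.7148
Terminal stock prices: S_uu = 24.73, S_ud = 20, S_dd = 16.18
Terminal payoffs (K − S): max(-4.726, 0) = 0, max(0, 0) = 0, max(3.823, 0) = 3.823
Node u (S = 22.24): V_u = e^(−0.05)·[0.7148·0.0000 + 0.2852·0.0000] = 0.0000
Node d (S = 17.99): V_d = e^(−0.05)·[0.7148·0.0000 + 0.2852·3.8228] = 1.0373
Node 0 (S = 20): V_0 = e^(−0.05)·[0.7148·0.0000 + 0.2852·1.0373] = 0.2815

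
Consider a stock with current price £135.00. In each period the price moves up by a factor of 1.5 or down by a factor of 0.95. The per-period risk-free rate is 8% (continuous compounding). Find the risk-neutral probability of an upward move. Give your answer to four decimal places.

p = 0.2423

Risk-neutral probability p = (e^0.08 − 0.95)/(1.5 − 0.95) = 0.1333/0.5500 = 0.2423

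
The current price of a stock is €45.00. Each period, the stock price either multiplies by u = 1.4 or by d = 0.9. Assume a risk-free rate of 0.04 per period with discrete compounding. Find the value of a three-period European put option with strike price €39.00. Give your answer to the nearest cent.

Risk-neutral probability p = (1 + 0.04 − 0.9)/(1.4 − 0.9) = 0.1400/0.5000 = 0.2800
Terminal stock prices: S_uuu = 123.5, S_uud = 79.38, S_udd = 51.03, S_ddd = 32.81
Terminal payoffs (K − S): max(-84.48, 0) = 0, max(-40.38, 0) = 0, max(-12.03, 0) = 0, max(6.195, 0) = 6.195
Node uu (S = 88.2): V_uu = 1/1.04·[0.2800·0.0000 + 0.7200·0.0000] = 0.0000
Node ud (S = 56.7): V_ud = 1/1.04·[0.2800·0.0000 + 0.7200·0.0000] = 0.0000
Node dd (S = 36.45): V_dd = 1/1.04·[0.2800·0.0000 + 0.7200·6.1950] = 4.2888
Node u (S = 63): V_u = 1/1.04·[0.2800·0.0000 + 0.7200·0.0000] = 0.0000
Node d (S = 40.5): V_d = 1/1.04·[0.2800·0.0000 + 0.7200·4.2888] = 2.9692
Node 0 (S = 45): V_0 = 1/1.04·[0.2800·0.0000 + 0.7200·2.9692] = 2.0556

€2.06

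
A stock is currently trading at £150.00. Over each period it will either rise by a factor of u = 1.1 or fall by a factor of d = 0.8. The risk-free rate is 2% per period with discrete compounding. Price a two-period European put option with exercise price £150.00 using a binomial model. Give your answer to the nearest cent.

Risk-neutral probability p = (1 + 0.02 − 0.8)/(1.1 − 0.8) = 0.2200/0.3000 = 0.7333
Terminal stock prices: S_uu = 181.5, S_ud = 132, S_dd = 96
Terminal payoffs (K − S): max(-31.5, 0) = 0, max(18, 0) = 18, max(54, 0) = 54
Node u (S = 165): V_u = 1/1.02·[0.7333·0.0000 + 0.2667·18.0000] = 4.7059
Node d (S = 120): V_d = 1/1.02·[0.7333·18.0000 + 0.2667·54.0000] = 27.0588
Node 0 (S = 150): V_0 = 1/1.02·[0.7333·4.7059 + 0.2667·27.0588] = 10.4575

£10.46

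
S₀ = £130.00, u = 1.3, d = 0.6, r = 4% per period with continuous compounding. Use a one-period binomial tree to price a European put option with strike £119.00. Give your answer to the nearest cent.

£14.59

Risk-neutral probability p = (e^0.04 − 0.6)/(1.3 − 0.6) = 0.4408/0.7000 = 0.6297
Terminal stock prices: S_u = 169, S_d = 78
Terminal payoffs (K − S): max(-50, 0) = 0, max(41, 0) = 41
Node 0 (S = 130): V_0 = e^(−0.04)·[0.6297·0.0000 + 0.3703·41.0000] = 14.5858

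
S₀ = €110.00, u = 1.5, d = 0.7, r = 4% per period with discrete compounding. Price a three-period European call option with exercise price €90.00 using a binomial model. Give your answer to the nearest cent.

Risk-neutral probability p = (1 + 0.04 − 0.7)/(1.5 − 0.7) = 0.3400/0.8000 = 0.4250
Terminal stock prices: S_uuu = 371.2, S_uud = 173.2, S_udd = 80.85, S_ddd = 37.73
Terminal payoffs (S − K): max(281.2, 0) = 281.2, max(83.25, 0) = 83.25, max(-9.15, 0) = 0, max(-52.27, 0) = 0
Node uu (S = 247.5): V_uu = 1/1.04·[0.4250·281.2500 + 0.5750·83.2500] = 160.9615
Node ud (S = 115.5): V_ud = 1/1.04·[0.4250·83.2500 + 0.5750·0.0000] = 34.0204
Node dd (S = 53.9): V_dd = 1/1.04·[0.4250·0.0000 + 0.5750·0.0000] = 0.0000
Node u (S = 165): V_u = 1/1.04·[0.4250·160.9615 + 0.5750·34.0204] = 84.5869
Node d (S = 77): V_d = 1/1.04·[0.4250·34.0204 + 0.5750·0.0000] = 13.9026
Node 0 (S = 110): V_0 = 1/1.04·[0.4250·84.5869 + 0.5750·13.9026] = 42.2533

€42.25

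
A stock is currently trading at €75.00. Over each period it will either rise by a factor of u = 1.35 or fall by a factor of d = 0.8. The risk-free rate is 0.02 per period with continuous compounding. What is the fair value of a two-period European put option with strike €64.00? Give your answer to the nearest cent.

Risk-neutral probability p = (e^0.02 − 0.8)/(1.35 − 0.8) = 0.2202/0.5500 = 0.4004
Terminal stock prices: S_uu = 136.7, S_ud = 81, S_dd = 48
Terminal payoffs (K − S): max(-72.69, 0) = 0, max(-17, 0) = 0, max(16, 0) = 16
Node u (S = 101.2): V_u = e^(−0.02)·[0.4004·0.0000 + 0.5996·0.0000] = 0.0000
Node d (S = 60): V_d = e^(−0.02)·[0.4004·0.0000 + 0.5996·16.0000] = 9.4042
Node 0 (S = 75): V_0 = e^(−0.02)·[0.4004·0.0000 + 0.5996·9.4042] = 5.5274

€5.53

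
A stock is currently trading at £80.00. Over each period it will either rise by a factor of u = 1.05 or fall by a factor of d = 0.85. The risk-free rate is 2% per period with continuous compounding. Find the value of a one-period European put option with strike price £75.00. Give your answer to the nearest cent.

Risk-neutral probability p = (e^0.02 − 0.85)/(1.05 − 0.85) = 0.1702/0.2000 = 0.8510
Terminal stock prices: S_u = 84, S_d = 68
Terminal payoffs (K − S): max(-9, 0) = 0, max(7, 0) = 7
Node 0 (S = 80): V_0 = e^(−0.02)·[0.8510·0.0000 + 0.1490·7.0000] = 1.0223

£1.02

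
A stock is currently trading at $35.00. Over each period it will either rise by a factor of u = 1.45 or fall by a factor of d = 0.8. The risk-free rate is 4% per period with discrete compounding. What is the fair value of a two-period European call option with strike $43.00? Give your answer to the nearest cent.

$3.86

Risk-neutral probability p = (1 + 0.04 − 0.8)/(1.45 − 0.8) = 0.2400/0.6500 = 0.3692
Terminal stock prices: S_uu = 73.59, S_ud = 40.6, S_dd = 22.4
Terminal payoffs (S − K): max(30.59, 0) = 30.59, max(-2.4, 0) = 0, max(-20.6, 0) = 0
Node u (S = 50.75): V_u = 1/1.04·[0.3692·30.5875 + 0.6308·0.0000] = 10.8595
Node d (S = 28): V_d = 1/1.04·[0.3692·0.0000 + 0.6308·0.0000] = 0.0000
Node 0 (S = 35): V_0 = 1/1.04·[0.3692·10.8595 + 0.6308·0.0000] = 3.8554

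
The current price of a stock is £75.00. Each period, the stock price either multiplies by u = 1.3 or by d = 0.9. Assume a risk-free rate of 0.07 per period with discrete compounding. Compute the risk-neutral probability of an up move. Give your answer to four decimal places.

Risk-neutral probability p = (1 + 0.07 − 0.9)/(1.3 − 0.9) = 0.1700/0.4000 = 0.4250

p = 0.4250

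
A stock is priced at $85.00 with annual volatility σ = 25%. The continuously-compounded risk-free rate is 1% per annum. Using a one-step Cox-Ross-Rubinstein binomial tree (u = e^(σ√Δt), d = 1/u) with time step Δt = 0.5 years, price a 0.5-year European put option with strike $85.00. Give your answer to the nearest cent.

$7.26

CRR parameters: u = e^(σ√Δt) = e^(0.25·√0.5) = 1.1934, d = 1/u = 0.8380
Per-period rate: rΔt = 0.01·0.5 = 0.005, so R = e^0.005 = 1.0050
Risk-neutral probability p = (e^0.005 − 0.8380)/(1.1934 − 0.8380) = 0.1670/0.3554 = 0.4700
Terminal stock prices: S_u = 101.4, S_d = 71.23
Terminal payoffs (K − S): max(-16.44, 0) = 0, max(13.77, 0) = 13.77
Node 0 (S = 85): V_0 = e^(−0.005)·[0.4700·0.0000 + 0.5300·13.7728] = 7.2628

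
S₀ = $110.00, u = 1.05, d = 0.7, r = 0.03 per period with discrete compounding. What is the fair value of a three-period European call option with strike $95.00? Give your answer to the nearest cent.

Risk-neutral probability p = (1 + 0.03 − 0.7)/(1.05 − 0.7) = 0.3300/0.3500 = 0.9429
Terminal stock prices: S_uuu = 127.3, S_uud = 84.89, S_udd = 56.59, S_ddd = 37.73
Terminal payoffs (S − K): max(32.34, 0) = 32.34, max(-10.11, 0) = 0, max(-38.41, 0) = 0, max(-57.27, 0) = 0
Node uu (S = 121.3): V_uu = 1/1.03·[0.9429·32.3388 + 0.0571·0.0000] = 29.6027
Node ud (S = 80.85): V_ud = 1/1.03·[0.9429·0.0000 + 0.0571·0.0000] = 0.0000
Node dd (S = 53.9): V_dd = 1/1.03·[0.9429·0.0000 + 0.0571·0.0000] = 0.0000
Node u (S = 115.5): V_u = 1/1.03·[0.9429·29.6027 + 0.0571·0.0000] = 27.0982
Node d (S = 77): V_d = 1/1.03·[0.9429·0.0000 + 0.0571·0.0000] = 0.0000
Node 0 (S = 110): V_0 = 1/1.03·[0.9429·27.0982 + 0.0571·0.0000] = 24.8056

$24.81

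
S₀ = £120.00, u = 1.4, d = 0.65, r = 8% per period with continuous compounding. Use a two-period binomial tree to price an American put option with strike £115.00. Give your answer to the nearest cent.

Risk-neutral probability p = (e^0.08 − 0.65)/(1.4 − 0.65) = 0.4333/0.7500 = 0.5777
Terminal stock prices: S_uu = 235.2, S_ud = 109.2, S_dd = 50.7
Terminal payoffs (K − S): max(-120.2, 0) = 0, max(5.8, 0) = 5.8, max(64.3, 0) = 64.3
Node u (S = 168): continuation = e^(−0.08)·[0.5777·0.0000 + 0.4223·5.8000] = 2.2609; exercise value = 0.0000 ≤ continuation, so V_u = 2.2609
Node d (S = 78): continuation = e^(−0.08)·[0.5777·5.8000 + 0.4223·64.3000] = 28.1584; exercise value = 37.0000 > continuation, so V_d = 37.0000 (exercise)
Node 0 (S = 120): continuation = e^(−0.08)·[0.5777·2.2609 + 0.4223·37.0000] = 15.6290; exercise value = 0.0000 ≤ continuation, so V_0 = 15.6290

£15.63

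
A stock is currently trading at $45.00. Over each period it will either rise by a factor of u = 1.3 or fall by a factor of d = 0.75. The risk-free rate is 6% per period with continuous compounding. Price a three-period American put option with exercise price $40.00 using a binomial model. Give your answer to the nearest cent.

Risk-neutral probability p = (e^0.06 − 0.75)/(1.3 − 0.75) = 0.3118/0.5500 = 0.5670
Terminal stock prices: S_uuu = 98.87, S_uud = 57.04, S_udd = 32.91, S_ddd = 18.98
Terminal payoffs (K − S): max(-58.87, 0) = 0, max(-17.04, 0) = 0, max(7.094, 0) = 7.094, max(21.02, 0) = 21.02
Node uu (S = 76.05): continuation = e^(−0.06)·[0.5670·0.0000 + 0.4330·0.0000] = 0.0000; exercise value = 0.0000 ≤ continuation, so V_uu = 0.0000
Node ud (S = 43.88): continuation = e^(−0.06)·[0.5670·0.0000 + 0.4330·7.0938] = 2.8929; exercise value = 0.0000 ≤ continuation, so V_ud = 2.8929
Node dd (S = 25.31): continuation = e^(−0.06)·[0.5670·7.0938 + 0.4330·21.0156] = 12.3581; exercise value = 14.6875 > continuation, so V_dd = 14.6875 (exercise)
Node u (S = 58.5): continuation = e^(−0.06)·[0.5670·0.0000 + 0.4330·2.8929] = 1.1797; exercise value = 0.0000 ≤ continuation, so V_u = 1.1797
Node d (S = 33.75): continuation = e^(−0.06)·[0.5670·2.8929 + 0.4330·14.6875] = 7.5343; exercise value = 6.2500 ≤ continuation, so V_d = 7.5343
Node 0 (S = 45): continuation = e^(−0.06)·[0.5670·1.1797 + 0.4330·7.5343] = 3.7025; exercise value = 0.0000 ≤ continuation, so V_0 = 3.7025

$3.70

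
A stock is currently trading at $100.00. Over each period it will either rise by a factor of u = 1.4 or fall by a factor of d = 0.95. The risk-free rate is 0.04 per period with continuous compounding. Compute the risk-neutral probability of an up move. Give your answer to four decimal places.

Risk-neutral probability p = (e^0.04 − 0.95)/(1.4 − 0.95) = 0.0908/0.4500 = 0.2018

p = 0.2018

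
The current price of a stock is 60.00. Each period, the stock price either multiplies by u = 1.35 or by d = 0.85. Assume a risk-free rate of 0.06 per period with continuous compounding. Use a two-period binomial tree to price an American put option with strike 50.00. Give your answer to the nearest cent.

Risk-neutral probability p = (e^0.06 − 0.85)/(1.35 − 0.85) = 0.2118/0.5000 = 0.4237
Terminal stock prices: S_uu = 109.4, S_ud = 68.85, S_dd = 43.35
Terminal payoffs (K − S): max(-59.35, 0) = 0, max(-18.85, 0) = 0, max(6.65, 0) = 6.65
Node u (S = 81): continuation = e^(−0.06)·[0.4237·0.0000 + 0.5763·0.0000] = 0.0000; exercise value = 0.0000 ≤ continuation, so V_u = 0.0000
Node d (S = 51): continuation = e^(−0.06)·[0.4237·0.0000 + 0.5763·6.6500] = 3.6094; exercise value = 0.0000 ≤ continuation, so V_d = 3.6094
Node 0 (S = 60): continuation = e^(−0.06)·[0.4237·0.0000 + 0.5763·3.6094] = 1.9590; exercise value = 0.0000 ≤ continuation, so V_0 = 1.9590

1.96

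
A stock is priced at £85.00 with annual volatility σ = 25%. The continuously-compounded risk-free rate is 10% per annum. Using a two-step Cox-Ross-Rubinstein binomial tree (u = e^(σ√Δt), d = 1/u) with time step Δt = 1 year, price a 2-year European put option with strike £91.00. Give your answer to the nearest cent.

£6.29

CRR parameters: u = e^(σ√Δt) = e^(0.25·√1) = 1.2840, d = 1/u = 0.7788
Per-period rate: rΔt = 0.1·1 = 0.1, so R = e^0.1 = 1.1052
Risk-neutral probability p = (e^0.1 − 0.7788)/(1.2840 − 0.7788) = 0.3264/0.5052 = 0.6460
Terminal stock prices: S_uu = 140.1, S_ud = 85, S_dd = 51.56
Terminal payoffs (K − S): max(-49.14, 0) = 0, max(6, 0) = 6, max(39.44, 0) = 39.44
Node u (S = 109.1): V_u = e^(−0.1)·[0.6460·0.0000 + 0.3540·6.0000] = 1.9219
Node d (S = 66.2): V_d = e^(−0.1)·[0.6460·6.0000 + 0.3540·39.4449] = 16.1421
Node 0 (S = 85): V_0 = e^(−0.1)·[0.6460·1.9219 + 0.3540·16.1421] = 6.2941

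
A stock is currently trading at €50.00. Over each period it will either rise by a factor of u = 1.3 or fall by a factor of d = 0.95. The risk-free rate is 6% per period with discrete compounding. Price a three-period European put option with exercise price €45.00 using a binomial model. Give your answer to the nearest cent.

Risk-neutral probability p = (1 + 0.06 − 0.95)/(1.3 − 0.95) = 0.1100/0.3500 = 0.3143
Terminal stock prices: S_uuu = 109.9, S_uud = 80.28, S_udd = 58.66, S_ddd = 42.87
Terminal payoffs (K − S): max(-64.85, 0) = 0, max(-35.28, 0) = 0, max(-13.66, 0) = 0, max(2.131, 0) = 2.131
Node uu (S = 84.5): V_uu = 1/1.06·[0.3143·0.0000 + 0.6857·0.0000] = 0.0000
Node ud (S = 61.75): V_ud = 1/1.06·[0.3143·0.0000 + 0.6857·0.0000] = 0.0000
Node dd (S = 45.12): V_dd = 1/1.06·[0.3143·0.0000 + 0.6857·2.1313] = 1.3787
Node u (S = 65): V_u = 1/1.06·[0.3143·0.0000 + 0.6857·0.0000] = 0.0000
Node d (S = 47.5): V_d = 1/1.06·[0.3143·0.0000 + 0.6857·1.3787] = 0.8919
Node 0 (S = 50): V_0 = 1/1.06·[0.3143·0.0000 + 0.6857·0.8919] = 0.5770

€0.58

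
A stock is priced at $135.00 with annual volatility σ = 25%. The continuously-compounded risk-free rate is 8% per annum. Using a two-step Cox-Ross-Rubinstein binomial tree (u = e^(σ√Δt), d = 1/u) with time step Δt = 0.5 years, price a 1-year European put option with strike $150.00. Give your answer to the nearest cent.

CRR parameters: u = e^(σ√Δt) = e^(0.25·√0.5) = 1.1934, d = 1/u = 0.8380
Per-period rate: rΔt = 0.08·0.5 = 0.04, so R = e^0.04 = 1.0408
Risk-neutral probability p = (e^0.04 − 0.8380)/(1.1934 − 0.8380) = 0.2028/0.3554 = 0.5708
Terminal stock prices: S_uu = 192.3, S_ud = 135, S_dd = 94.8
Terminal payoffs (K − S): max(-42.26, 0) = 0, max(15, 0) = 15, max(55.2, 0) = 55.2
Node u (S = 161.1): V_u = e^(−0.04)·[0.5708·0.0000 + 0.4292·15.0000] = 6.1863
Node d (S = 113.1): V_d = e^(−0.04)·[0.5708·15.0000 + 0.4292·55.2046] = 30.9929
Node 0 (S = 135): V_0 = e^(−0.04)·[0.5708·6.1863 + 0.4292·30.9929] = 16.1744

$16.17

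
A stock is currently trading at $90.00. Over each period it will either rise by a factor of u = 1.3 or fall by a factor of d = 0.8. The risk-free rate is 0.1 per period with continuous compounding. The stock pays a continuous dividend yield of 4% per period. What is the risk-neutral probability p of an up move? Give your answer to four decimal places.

p = 0.5237

Per-period risk-free factor R = e^0.1 = 1.1052; dividend-adjusted growth = e^(0.1−0.04) = 1.0618.
Risk-neutral probability p = (1.0618 − 0.8)/(1.3 − 0.8) = 0.2618/0.5000 = 0.5237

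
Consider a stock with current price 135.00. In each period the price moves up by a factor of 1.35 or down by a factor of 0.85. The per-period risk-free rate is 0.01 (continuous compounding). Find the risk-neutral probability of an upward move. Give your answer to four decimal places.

p = 0.3201

Risk-neutral probability p = (e^0.01 − 0.85)/(1.35 − 0.85) = 0.1601/0.5000 = 0.3201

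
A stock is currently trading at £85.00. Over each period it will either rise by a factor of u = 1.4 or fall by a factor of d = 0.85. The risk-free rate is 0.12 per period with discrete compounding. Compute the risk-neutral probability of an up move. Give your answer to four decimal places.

Risk-neutral probability p = (1 + 0.12 − 0.85)/(1.4 − 0.85) = 0.2700/0.5500 = 0.4909

p = 0.4909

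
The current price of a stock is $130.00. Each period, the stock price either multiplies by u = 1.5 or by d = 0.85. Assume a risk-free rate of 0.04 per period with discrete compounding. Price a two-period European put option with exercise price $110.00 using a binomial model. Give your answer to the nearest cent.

Risk-neutral probability p = (1 + 0.04 − 0.85)/(1.5 − 0.85) = 0.1900/0.6500 = 0.2923
Terminal stock prices: S_uu = 292.5, S_ud = 165.8, S_dd = 93.92
Terminal payoffs (K − S): max(-182.5, 0) = 0, max(-55.75, 0) = 0, max(16.08, 0) = 16.08
Node u (S = 195): V_u = 1/1.04·[0.2923·0.0000 + 0.7077·0.0000] = 0.0000
Node d (S = 110.5): V_d = 1/1.04·[0.2923·0.0000 + 0.7077·16.0750] = 10.9386
Node 0 (S = 130): V_0 = 1/1.04·[0.2923·0.0000 + 0.7077·10.9386] = 7.4434

$7.44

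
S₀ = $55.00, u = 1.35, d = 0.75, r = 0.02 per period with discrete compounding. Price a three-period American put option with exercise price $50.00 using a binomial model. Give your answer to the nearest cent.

Risk-neutral probability p = (1 + 0.02 − 0.75)/(1.35 − 0.75) = 0.2700/0.6000 = 0.4500
Terminal stock prices: S_uuu = 135.3, S_uud = 75.18, S_udd = 41.77, S_ddd = 23.2
Terminal payoffs (K − S): max(-85.32, 0) = 0, max(-25.18, 0) = 0, max(8.234, 0) = 8.234, max(26.8, 0) = 26.8
Node uu (S = 100.2): continuation = 1/1.02·[0.4500·0.0000 + 0.5500·0.0000] = 0.0000; exercise value = 0.0000 ≤ continuation, so V_uu = 0.0000
Node ud (S = 55.69): continuation = 1/1.02·[0.4500·0.0000 + 0.5500·8.2344] = 4.4401; exercise value = 0.0000 ≤ continuation, so V_ud = 4.4401
Node dd (S = 30.94): continuation = 1/1.02·[0.4500·8.2344 + 0.5500·26.7969] = 18.0821; exercise value = 19.0625 > continuation, so V_dd = 19.0625 (exercise)
Node u (S = 74.25): continuation = 1/1.02·[0.4500·0.0000 + 0.5500·4.4401] = 2.3942; exercise value = 0.0000 ≤ continuation, so V_u = 2.3942
Node d (S = 41.25): continuation = 1/1.02·[0.4500·4.4401 + 0.5500·19.0625] = 12.2377; exercise value = 8.7500 ≤ continuation, so V_d = 12.2377
Node 0 (S = 55): continuation = 1/1.02·[0.4500·2.3942 + 0.5500·12.2377] = 7.6550; exercise value = 0.0000 ≤ continuation, so V_0 = 7.6550

$7.65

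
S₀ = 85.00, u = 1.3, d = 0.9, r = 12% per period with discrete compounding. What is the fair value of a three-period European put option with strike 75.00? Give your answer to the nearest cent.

0.85

Risk-neutral probability p = (1 + 0.12 − 0.9)/(1.3 − 0.9) = 0.2200/0.4000 = 0.5500
Terminal stock prices: S_uuu = 186.7, S_uud = 129.3, S_udd = 89.51, S_ddd = 61.97
Terminal payoffs (K − S): max(-111.7, 0) = 0, max(-54.28, 0) = 0, max(-14.51, 0) = 0, max(13.03, 0) = 13.03
Node uu (S = 143.7): V_uu = 1/1.12·[0.5500·0.0000 + 0.4500·0.0000] = 0.0000
Node ud (S = 99.45): V_ud = 1/1.12·[0.5500·0.0000 + 0.4500·0.0000] = 0.0000
Node dd (S = 68.85): V_dd = 1/1.12·[0.5500·0.0000 + 0.4500·13.0350] = 5.2373
Node u (S = 110.5): V_u = 1/1.12·[0.5500·0.0000 + 0.4500·0.0000] = 0.0000
Node d (S = 76.5): V_d = 1/1.12·[0.5500·0.0000 + 0.4500·5.2373] = 2.1043
Node 0 (S = 85): V_0 = 1/1.12·[0.5500·0.0000 + 0.4500·2.1043] = 0.8455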